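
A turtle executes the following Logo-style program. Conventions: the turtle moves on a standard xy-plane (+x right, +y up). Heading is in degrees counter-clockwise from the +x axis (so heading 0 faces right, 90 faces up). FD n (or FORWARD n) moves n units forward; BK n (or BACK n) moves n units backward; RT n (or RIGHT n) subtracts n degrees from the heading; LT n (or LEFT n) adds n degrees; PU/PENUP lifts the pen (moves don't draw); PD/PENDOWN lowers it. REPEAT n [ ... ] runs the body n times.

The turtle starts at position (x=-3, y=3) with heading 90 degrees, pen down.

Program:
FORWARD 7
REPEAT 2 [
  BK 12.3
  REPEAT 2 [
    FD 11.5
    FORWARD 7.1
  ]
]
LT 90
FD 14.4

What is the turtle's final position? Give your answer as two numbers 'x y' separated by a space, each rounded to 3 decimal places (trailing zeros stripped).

Executing turtle program step by step:
Start: pos=(-3,3), heading=90, pen down
FD 7: (-3,3) -> (-3,10) [heading=90, draw]
REPEAT 2 [
  -- iteration 1/2 --
  BK 12.3: (-3,10) -> (-3,-2.3) [heading=90, draw]
  REPEAT 2 [
    -- iteration 1/2 --
    FD 11.5: (-3,-2.3) -> (-3,9.2) [heading=90, draw]
    FD 7.1: (-3,9.2) -> (-3,16.3) [heading=90, draw]
    -- iteration 2/2 --
    FD 11.5: (-3,16.3) -> (-3,27.8) [heading=90, draw]
    FD 7.1: (-3,27.8) -> (-3,34.9) [heading=90, draw]
  ]
  -- iteration 2/2 --
  BK 12.3: (-3,34.9) -> (-3,22.6) [heading=90, draw]
  REPEAT 2 [
    -- iteration 1/2 --
    FD 11.5: (-3,22.6) -> (-3,34.1) [heading=90, draw]
    FD 7.1: (-3,34.1) -> (-3,41.2) [heading=90, draw]
    -- iteration 2/2 --
    FD 11.5: (-3,41.2) -> (-3,52.7) [heading=90, draw]
    FD 7.1: (-3,52.7) -> (-3,59.8) [heading=90, draw]
  ]
]
LT 90: heading 90 -> 180
FD 14.4: (-3,59.8) -> (-17.4,59.8) [heading=180, draw]
Final: pos=(-17.4,59.8), heading=180, 12 segment(s) drawn

Answer: -17.4 59.8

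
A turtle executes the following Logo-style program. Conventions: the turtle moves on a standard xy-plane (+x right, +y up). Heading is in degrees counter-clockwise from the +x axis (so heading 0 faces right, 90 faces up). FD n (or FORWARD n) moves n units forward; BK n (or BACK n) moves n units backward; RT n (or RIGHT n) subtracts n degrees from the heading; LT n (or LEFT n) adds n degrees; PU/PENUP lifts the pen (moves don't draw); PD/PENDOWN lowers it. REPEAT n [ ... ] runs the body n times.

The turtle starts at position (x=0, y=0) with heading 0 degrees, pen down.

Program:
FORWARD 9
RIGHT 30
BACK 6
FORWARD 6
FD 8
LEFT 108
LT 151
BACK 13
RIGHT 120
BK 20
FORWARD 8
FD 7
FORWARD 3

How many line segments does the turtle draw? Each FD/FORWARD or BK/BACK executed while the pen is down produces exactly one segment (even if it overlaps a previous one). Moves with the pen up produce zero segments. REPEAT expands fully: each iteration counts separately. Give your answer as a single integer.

Executing turtle program step by step:
Start: pos=(0,0), heading=0, pen down
FD 9: (0,0) -> (9,0) [heading=0, draw]
RT 30: heading 0 -> 330
BK 6: (9,0) -> (3.804,3) [heading=330, draw]
FD 6: (3.804,3) -> (9,0) [heading=330, draw]
FD 8: (9,0) -> (15.928,-4) [heading=330, draw]
LT 108: heading 330 -> 78
LT 151: heading 78 -> 229
BK 13: (15.928,-4) -> (24.457,5.811) [heading=229, draw]
RT 120: heading 229 -> 109
BK 20: (24.457,5.811) -> (30.968,-13.099) [heading=109, draw]
FD 8: (30.968,-13.099) -> (28.364,-5.535) [heading=109, draw]
FD 7: (28.364,-5.535) -> (26.085,1.084) [heading=109, draw]
FD 3: (26.085,1.084) -> (25.108,3.92) [heading=109, draw]
Final: pos=(25.108,3.92), heading=109, 9 segment(s) drawn
Segments drawn: 9

Answer: 9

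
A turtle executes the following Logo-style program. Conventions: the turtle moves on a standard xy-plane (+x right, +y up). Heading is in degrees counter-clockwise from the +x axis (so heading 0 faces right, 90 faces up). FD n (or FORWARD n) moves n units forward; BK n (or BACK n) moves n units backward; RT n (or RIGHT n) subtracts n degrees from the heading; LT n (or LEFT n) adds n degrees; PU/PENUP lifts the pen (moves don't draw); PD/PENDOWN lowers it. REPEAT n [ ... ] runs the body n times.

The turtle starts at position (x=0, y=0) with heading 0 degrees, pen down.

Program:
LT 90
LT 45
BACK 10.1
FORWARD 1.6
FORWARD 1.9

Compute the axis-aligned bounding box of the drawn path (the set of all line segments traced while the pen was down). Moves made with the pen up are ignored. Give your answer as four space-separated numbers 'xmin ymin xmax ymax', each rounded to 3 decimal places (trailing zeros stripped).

Answer: 0 -7.142 7.142 0

Derivation:
Executing turtle program step by step:
Start: pos=(0,0), heading=0, pen down
LT 90: heading 0 -> 90
LT 45: heading 90 -> 135
BK 10.1: (0,0) -> (7.142,-7.142) [heading=135, draw]
FD 1.6: (7.142,-7.142) -> (6.01,-6.01) [heading=135, draw]
FD 1.9: (6.01,-6.01) -> (4.667,-4.667) [heading=135, draw]
Final: pos=(4.667,-4.667), heading=135, 3 segment(s) drawn

Segment endpoints: x in {0, 4.667, 6.01, 7.142}, y in {-7.142, -6.01, -4.667, 0}
xmin=0, ymin=-7.142, xmax=7.142, ymax=0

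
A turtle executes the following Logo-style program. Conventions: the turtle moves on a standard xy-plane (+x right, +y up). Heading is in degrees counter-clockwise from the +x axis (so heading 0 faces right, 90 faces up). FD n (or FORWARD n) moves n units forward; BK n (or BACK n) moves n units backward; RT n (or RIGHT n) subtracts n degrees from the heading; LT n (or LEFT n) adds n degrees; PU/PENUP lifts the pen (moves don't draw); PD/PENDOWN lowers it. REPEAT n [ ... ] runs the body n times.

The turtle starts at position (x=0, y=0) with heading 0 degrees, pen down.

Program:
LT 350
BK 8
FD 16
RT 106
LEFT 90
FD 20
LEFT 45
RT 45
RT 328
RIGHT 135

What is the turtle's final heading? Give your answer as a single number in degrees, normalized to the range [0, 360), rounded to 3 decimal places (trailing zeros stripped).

Answer: 231

Derivation:
Executing turtle program step by step:
Start: pos=(0,0), heading=0, pen down
LT 350: heading 0 -> 350
BK 8: (0,0) -> (-7.878,1.389) [heading=350, draw]
FD 16: (-7.878,1.389) -> (7.878,-1.389) [heading=350, draw]
RT 106: heading 350 -> 244
LT 90: heading 244 -> 334
FD 20: (7.878,-1.389) -> (25.854,-10.157) [heading=334, draw]
LT 45: heading 334 -> 19
RT 45: heading 19 -> 334
RT 328: heading 334 -> 6
RT 135: heading 6 -> 231
Final: pos=(25.854,-10.157), heading=231, 3 segment(s) drawn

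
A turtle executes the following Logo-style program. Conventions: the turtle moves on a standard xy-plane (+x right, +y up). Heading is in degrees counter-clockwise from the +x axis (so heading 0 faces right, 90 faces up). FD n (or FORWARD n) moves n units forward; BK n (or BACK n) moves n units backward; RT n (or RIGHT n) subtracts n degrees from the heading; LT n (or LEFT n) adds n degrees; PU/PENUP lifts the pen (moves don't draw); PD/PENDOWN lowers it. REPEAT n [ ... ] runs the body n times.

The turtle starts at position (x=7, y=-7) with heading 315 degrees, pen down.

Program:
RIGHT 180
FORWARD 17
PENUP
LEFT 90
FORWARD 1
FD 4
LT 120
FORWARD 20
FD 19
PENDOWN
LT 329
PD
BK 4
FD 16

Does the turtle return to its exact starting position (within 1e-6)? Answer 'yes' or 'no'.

Executing turtle program step by step:
Start: pos=(7,-7), heading=315, pen down
RT 180: heading 315 -> 135
FD 17: (7,-7) -> (-5.021,5.021) [heading=135, draw]
PU: pen up
LT 90: heading 135 -> 225
FD 1: (-5.021,5.021) -> (-5.728,4.314) [heading=225, move]
FD 4: (-5.728,4.314) -> (-8.556,1.485) [heading=225, move]
LT 120: heading 225 -> 345
FD 20: (-8.556,1.485) -> (10.762,-3.691) [heading=345, move]
FD 19: (10.762,-3.691) -> (29.115,-8.609) [heading=345, move]
PD: pen down
LT 329: heading 345 -> 314
PD: pen down
BK 4: (29.115,-8.609) -> (26.336,-5.731) [heading=314, draw]
FD 16: (26.336,-5.731) -> (37.451,-17.241) [heading=314, draw]
Final: pos=(37.451,-17.241), heading=314, 3 segment(s) drawn

Start position: (7, -7)
Final position: (37.451, -17.241)
Distance = 32.127; >= 1e-6 -> NOT closed

Answer: no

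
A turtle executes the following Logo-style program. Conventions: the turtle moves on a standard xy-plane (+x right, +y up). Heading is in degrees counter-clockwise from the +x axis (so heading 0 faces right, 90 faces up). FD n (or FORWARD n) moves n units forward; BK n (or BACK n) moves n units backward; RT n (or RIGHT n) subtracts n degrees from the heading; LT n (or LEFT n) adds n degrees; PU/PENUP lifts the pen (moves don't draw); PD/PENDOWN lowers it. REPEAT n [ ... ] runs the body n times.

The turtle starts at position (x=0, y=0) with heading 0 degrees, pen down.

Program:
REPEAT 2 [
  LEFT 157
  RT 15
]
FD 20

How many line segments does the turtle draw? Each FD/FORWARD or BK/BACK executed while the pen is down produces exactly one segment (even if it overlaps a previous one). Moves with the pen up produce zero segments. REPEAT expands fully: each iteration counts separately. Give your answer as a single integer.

Answer: 1

Derivation:
Executing turtle program step by step:
Start: pos=(0,0), heading=0, pen down
REPEAT 2 [
  -- iteration 1/2 --
  LT 157: heading 0 -> 157
  RT 15: heading 157 -> 142
  -- iteration 2/2 --
  LT 157: heading 142 -> 299
  RT 15: heading 299 -> 284
]
FD 20: (0,0) -> (4.838,-19.406) [heading=284, draw]
Final: pos=(4.838,-19.406), heading=284, 1 segment(s) drawn
Segments drawn: 1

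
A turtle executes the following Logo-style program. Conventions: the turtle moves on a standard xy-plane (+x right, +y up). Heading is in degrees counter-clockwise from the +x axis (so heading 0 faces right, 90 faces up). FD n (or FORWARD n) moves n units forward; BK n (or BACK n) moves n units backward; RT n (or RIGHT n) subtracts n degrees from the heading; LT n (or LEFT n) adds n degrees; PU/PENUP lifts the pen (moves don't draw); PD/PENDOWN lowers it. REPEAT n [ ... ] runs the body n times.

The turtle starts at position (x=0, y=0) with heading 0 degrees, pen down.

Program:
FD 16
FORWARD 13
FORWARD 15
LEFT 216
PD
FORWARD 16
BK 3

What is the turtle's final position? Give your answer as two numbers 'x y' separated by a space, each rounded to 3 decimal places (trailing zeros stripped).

Executing turtle program step by step:
Start: pos=(0,0), heading=0, pen down
FD 16: (0,0) -> (16,0) [heading=0, draw]
FD 13: (16,0) -> (29,0) [heading=0, draw]
FD 15: (29,0) -> (44,0) [heading=0, draw]
LT 216: heading 0 -> 216
PD: pen down
FD 16: (44,0) -> (31.056,-9.405) [heading=216, draw]
BK 3: (31.056,-9.405) -> (33.483,-7.641) [heading=216, draw]
Final: pos=(33.483,-7.641), heading=216, 5 segment(s) drawn

Answer: 33.483 -7.641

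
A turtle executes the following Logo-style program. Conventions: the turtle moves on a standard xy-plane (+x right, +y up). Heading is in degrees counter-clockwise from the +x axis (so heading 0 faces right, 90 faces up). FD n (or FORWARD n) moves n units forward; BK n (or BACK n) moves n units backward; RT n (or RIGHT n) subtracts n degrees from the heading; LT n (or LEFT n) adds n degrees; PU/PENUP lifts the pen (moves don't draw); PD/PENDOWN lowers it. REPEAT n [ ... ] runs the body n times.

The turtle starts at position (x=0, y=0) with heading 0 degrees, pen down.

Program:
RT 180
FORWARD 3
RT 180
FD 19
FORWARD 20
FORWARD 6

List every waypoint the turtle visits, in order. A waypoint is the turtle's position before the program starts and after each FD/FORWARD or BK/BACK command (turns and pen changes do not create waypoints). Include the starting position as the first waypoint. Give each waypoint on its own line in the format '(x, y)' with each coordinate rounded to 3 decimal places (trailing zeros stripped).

Executing turtle program step by step:
Start: pos=(0,0), heading=0, pen down
RT 180: heading 0 -> 180
FD 3: (0,0) -> (-3,0) [heading=180, draw]
RT 180: heading 180 -> 0
FD 19: (-3,0) -> (16,0) [heading=0, draw]
FD 20: (16,0) -> (36,0) [heading=0, draw]
FD 6: (36,0) -> (42,0) [heading=0, draw]
Final: pos=(42,0), heading=0, 4 segment(s) drawn
Waypoints (5 total):
(0, 0)
(-3, 0)
(16, 0)
(36, 0)
(42, 0)

Answer: (0, 0)
(-3, 0)
(16, 0)
(36, 0)
(42, 0)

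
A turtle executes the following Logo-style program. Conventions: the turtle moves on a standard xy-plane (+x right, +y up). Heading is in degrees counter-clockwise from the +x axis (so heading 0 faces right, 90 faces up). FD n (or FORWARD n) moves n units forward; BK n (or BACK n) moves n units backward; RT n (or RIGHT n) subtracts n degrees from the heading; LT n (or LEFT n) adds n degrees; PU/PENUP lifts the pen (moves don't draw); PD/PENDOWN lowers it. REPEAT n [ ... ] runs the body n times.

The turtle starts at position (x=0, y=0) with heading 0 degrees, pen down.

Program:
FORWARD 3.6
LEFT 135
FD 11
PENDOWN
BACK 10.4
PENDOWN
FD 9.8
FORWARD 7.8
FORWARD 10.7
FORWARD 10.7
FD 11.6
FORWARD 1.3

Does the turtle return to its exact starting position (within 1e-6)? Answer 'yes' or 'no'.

Executing turtle program step by step:
Start: pos=(0,0), heading=0, pen down
FD 3.6: (0,0) -> (3.6,0) [heading=0, draw]
LT 135: heading 0 -> 135
FD 11: (3.6,0) -> (-4.178,7.778) [heading=135, draw]
PD: pen down
BK 10.4: (-4.178,7.778) -> (3.176,0.424) [heading=135, draw]
PD: pen down
FD 9.8: (3.176,0.424) -> (-3.754,7.354) [heading=135, draw]
FD 7.8: (-3.754,7.354) -> (-9.269,12.869) [heading=135, draw]
FD 10.7: (-9.269,12.869) -> (-16.835,20.435) [heading=135, draw]
FD 10.7: (-16.835,20.435) -> (-24.401,28.001) [heading=135, draw]
FD 11.6: (-24.401,28.001) -> (-32.604,36.204) [heading=135, draw]
FD 1.3: (-32.604,36.204) -> (-33.523,37.123) [heading=135, draw]
Final: pos=(-33.523,37.123), heading=135, 9 segment(s) drawn

Start position: (0, 0)
Final position: (-33.523, 37.123)
Distance = 50.019; >= 1e-6 -> NOT closed

Answer: no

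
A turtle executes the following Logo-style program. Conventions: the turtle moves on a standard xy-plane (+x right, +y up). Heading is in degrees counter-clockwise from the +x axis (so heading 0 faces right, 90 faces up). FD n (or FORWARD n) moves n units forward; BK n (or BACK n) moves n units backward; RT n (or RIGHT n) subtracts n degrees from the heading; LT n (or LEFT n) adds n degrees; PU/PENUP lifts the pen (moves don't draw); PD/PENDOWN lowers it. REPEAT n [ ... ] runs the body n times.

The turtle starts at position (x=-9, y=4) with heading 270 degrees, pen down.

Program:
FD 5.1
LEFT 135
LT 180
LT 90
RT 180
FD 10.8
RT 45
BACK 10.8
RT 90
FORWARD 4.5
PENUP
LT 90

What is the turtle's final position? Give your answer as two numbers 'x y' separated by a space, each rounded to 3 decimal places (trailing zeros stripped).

Answer: -12.137 -4.263

Derivation:
Executing turtle program step by step:
Start: pos=(-9,4), heading=270, pen down
FD 5.1: (-9,4) -> (-9,-1.1) [heading=270, draw]
LT 135: heading 270 -> 45
LT 180: heading 45 -> 225
LT 90: heading 225 -> 315
RT 180: heading 315 -> 135
FD 10.8: (-9,-1.1) -> (-16.637,6.537) [heading=135, draw]
RT 45: heading 135 -> 90
BK 10.8: (-16.637,6.537) -> (-16.637,-4.263) [heading=90, draw]
RT 90: heading 90 -> 0
FD 4.5: (-16.637,-4.263) -> (-12.137,-4.263) [heading=0, draw]
PU: pen up
LT 90: heading 0 -> 90
Final: pos=(-12.137,-4.263), heading=90, 4 segment(s) drawn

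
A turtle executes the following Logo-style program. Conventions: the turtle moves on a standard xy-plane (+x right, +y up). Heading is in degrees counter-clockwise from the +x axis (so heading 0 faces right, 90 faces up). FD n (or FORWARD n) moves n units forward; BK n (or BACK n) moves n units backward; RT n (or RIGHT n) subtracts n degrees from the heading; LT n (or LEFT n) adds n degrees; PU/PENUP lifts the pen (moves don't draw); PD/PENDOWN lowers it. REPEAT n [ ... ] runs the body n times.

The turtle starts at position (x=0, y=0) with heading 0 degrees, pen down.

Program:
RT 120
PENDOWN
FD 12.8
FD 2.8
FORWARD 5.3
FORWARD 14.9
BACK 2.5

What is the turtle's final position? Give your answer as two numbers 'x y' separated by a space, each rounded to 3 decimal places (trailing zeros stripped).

Executing turtle program step by step:
Start: pos=(0,0), heading=0, pen down
RT 120: heading 0 -> 240
PD: pen down
FD 12.8: (0,0) -> (-6.4,-11.085) [heading=240, draw]
FD 2.8: (-6.4,-11.085) -> (-7.8,-13.51) [heading=240, draw]
FD 5.3: (-7.8,-13.51) -> (-10.45,-18.1) [heading=240, draw]
FD 14.9: (-10.45,-18.1) -> (-17.9,-31.004) [heading=240, draw]
BK 2.5: (-17.9,-31.004) -> (-16.65,-28.839) [heading=240, draw]
Final: pos=(-16.65,-28.839), heading=240, 5 segment(s) drawn

Answer: -16.65 -28.839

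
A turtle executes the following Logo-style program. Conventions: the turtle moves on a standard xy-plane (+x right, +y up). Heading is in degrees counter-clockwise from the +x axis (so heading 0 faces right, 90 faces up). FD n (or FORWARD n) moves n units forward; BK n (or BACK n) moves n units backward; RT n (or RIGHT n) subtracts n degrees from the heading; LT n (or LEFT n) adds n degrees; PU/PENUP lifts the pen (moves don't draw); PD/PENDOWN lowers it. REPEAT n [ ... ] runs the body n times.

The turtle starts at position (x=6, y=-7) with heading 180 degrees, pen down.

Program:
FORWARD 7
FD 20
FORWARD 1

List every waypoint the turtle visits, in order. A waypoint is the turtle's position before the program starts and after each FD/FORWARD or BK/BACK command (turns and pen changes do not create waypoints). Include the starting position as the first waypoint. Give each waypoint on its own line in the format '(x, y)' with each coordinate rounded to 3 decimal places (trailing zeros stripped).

Executing turtle program step by step:
Start: pos=(6,-7), heading=180, pen down
FD 7: (6,-7) -> (-1,-7) [heading=180, draw]
FD 20: (-1,-7) -> (-21,-7) [heading=180, draw]
FD 1: (-21,-7) -> (-22,-7) [heading=180, draw]
Final: pos=(-22,-7), heading=180, 3 segment(s) drawn
Waypoints (4 total):
(6, -7)
(-1, -7)
(-21, -7)
(-22, -7)

Answer: (6, -7)
(-1, -7)
(-21, -7)
(-22, -7)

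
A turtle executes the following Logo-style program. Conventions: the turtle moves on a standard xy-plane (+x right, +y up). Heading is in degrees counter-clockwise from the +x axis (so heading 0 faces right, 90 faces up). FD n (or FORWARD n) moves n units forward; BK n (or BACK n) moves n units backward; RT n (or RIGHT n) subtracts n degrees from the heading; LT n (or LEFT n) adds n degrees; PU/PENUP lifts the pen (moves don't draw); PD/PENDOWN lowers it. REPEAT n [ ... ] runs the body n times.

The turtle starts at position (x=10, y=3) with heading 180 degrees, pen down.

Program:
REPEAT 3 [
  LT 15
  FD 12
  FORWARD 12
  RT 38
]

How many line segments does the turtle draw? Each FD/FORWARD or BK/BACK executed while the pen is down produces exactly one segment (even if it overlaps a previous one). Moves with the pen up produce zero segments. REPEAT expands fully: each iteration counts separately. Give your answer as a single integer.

Answer: 6

Derivation:
Executing turtle program step by step:
Start: pos=(10,3), heading=180, pen down
REPEAT 3 [
  -- iteration 1/3 --
  LT 15: heading 180 -> 195
  FD 12: (10,3) -> (-1.591,-0.106) [heading=195, draw]
  FD 12: (-1.591,-0.106) -> (-13.182,-3.212) [heading=195, draw]
  RT 38: heading 195 -> 157
  -- iteration 2/3 --
  LT 15: heading 157 -> 172
  FD 12: (-13.182,-3.212) -> (-25.065,-1.542) [heading=172, draw]
  FD 12: (-25.065,-1.542) -> (-36.949,0.128) [heading=172, draw]
  RT 38: heading 172 -> 134
  -- iteration 3/3 --
  LT 15: heading 134 -> 149
  FD 12: (-36.949,0.128) -> (-47.235,6.309) [heading=149, draw]
  FD 12: (-47.235,6.309) -> (-57.521,12.489) [heading=149, draw]
  RT 38: heading 149 -> 111
]
Final: pos=(-57.521,12.489), heading=111, 6 segment(s) drawn
Segments drawn: 6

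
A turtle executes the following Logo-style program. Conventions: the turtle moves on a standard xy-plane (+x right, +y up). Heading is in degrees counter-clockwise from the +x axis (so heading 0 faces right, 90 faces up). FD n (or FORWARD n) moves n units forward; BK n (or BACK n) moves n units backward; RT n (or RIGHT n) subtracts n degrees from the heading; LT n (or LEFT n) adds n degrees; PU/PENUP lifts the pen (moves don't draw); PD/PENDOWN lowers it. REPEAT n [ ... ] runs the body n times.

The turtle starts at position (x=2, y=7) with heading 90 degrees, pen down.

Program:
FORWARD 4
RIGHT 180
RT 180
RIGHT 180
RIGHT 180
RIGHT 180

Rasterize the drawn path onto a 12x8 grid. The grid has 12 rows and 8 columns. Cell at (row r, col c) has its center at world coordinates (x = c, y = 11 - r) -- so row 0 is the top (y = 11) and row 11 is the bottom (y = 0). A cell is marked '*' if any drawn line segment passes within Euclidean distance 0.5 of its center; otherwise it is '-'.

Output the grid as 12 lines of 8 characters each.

Answer: --*-----
--*-----
--*-----
--*-----
--*-----
--------
--------
--------
--------
--------
--------
--------

Derivation:
Segment 0: (2,7) -> (2,11)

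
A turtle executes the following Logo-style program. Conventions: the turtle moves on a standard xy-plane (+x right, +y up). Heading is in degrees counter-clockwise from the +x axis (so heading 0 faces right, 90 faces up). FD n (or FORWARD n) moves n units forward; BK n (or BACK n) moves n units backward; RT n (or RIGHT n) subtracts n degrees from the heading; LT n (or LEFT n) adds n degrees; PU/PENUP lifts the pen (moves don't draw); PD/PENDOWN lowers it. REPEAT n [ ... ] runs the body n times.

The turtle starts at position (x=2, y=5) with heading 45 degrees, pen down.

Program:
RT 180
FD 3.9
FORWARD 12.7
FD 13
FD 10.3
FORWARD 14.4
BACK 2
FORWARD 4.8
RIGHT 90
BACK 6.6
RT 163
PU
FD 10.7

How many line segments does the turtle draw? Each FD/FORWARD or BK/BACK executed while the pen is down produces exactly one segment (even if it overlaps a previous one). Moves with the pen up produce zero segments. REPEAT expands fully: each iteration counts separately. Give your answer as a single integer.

Answer: 8

Derivation:
Executing turtle program step by step:
Start: pos=(2,5), heading=45, pen down
RT 180: heading 45 -> 225
FD 3.9: (2,5) -> (-0.758,2.242) [heading=225, draw]
FD 12.7: (-0.758,2.242) -> (-9.738,-6.738) [heading=225, draw]
FD 13: (-9.738,-6.738) -> (-18.93,-15.93) [heading=225, draw]
FD 10.3: (-18.93,-15.93) -> (-26.214,-23.214) [heading=225, draw]
FD 14.4: (-26.214,-23.214) -> (-36.396,-33.396) [heading=225, draw]
BK 2: (-36.396,-33.396) -> (-34.982,-31.982) [heading=225, draw]
FD 4.8: (-34.982,-31.982) -> (-38.376,-35.376) [heading=225, draw]
RT 90: heading 225 -> 135
BK 6.6: (-38.376,-35.376) -> (-33.709,-40.043) [heading=135, draw]
RT 163: heading 135 -> 332
PU: pen up
FD 10.7: (-33.709,-40.043) -> (-24.261,-45.066) [heading=332, move]
Final: pos=(-24.261,-45.066), heading=332, 8 segment(s) drawn
Segments drawn: 8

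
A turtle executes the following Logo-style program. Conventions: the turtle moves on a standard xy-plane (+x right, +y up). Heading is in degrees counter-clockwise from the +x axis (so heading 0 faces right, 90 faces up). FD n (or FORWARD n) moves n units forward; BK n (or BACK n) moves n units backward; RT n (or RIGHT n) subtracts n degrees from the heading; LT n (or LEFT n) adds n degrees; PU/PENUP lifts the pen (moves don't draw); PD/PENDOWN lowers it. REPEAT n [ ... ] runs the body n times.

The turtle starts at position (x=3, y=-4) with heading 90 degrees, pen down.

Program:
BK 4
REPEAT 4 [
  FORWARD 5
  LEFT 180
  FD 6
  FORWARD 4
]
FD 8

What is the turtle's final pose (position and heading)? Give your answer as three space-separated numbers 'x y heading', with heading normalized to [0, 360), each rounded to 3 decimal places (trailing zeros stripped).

Answer: 3 0 90

Derivation:
Executing turtle program step by step:
Start: pos=(3,-4), heading=90, pen down
BK 4: (3,-4) -> (3,-8) [heading=90, draw]
REPEAT 4 [
  -- iteration 1/4 --
  FD 5: (3,-8) -> (3,-3) [heading=90, draw]
  LT 180: heading 90 -> 270
  FD 6: (3,-3) -> (3,-9) [heading=270, draw]
  FD 4: (3,-9) -> (3,-13) [heading=270, draw]
  -- iteration 2/4 --
  FD 5: (3,-13) -> (3,-18) [heading=270, draw]
  LT 180: heading 270 -> 90
  FD 6: (3,-18) -> (3,-12) [heading=90, draw]
  FD 4: (3,-12) -> (3,-8) [heading=90, draw]
  -- iteration 3/4 --
  FD 5: (3,-8) -> (3,-3) [heading=90, draw]
  LT 180: heading 90 -> 270
  FD 6: (3,-3) -> (3,-9) [heading=270, draw]
  FD 4: (3,-9) -> (3,-13) [heading=270, draw]
  -- iteration 4/4 --
  FD 5: (3,-13) -> (3,-18) [heading=270, draw]
  LT 180: heading 270 -> 90
  FD 6: (3,-18) -> (3,-12) [heading=90, draw]
  FD 4: (3,-12) -> (3,-8) [heading=90, draw]
]
FD 8: (3,-8) -> (3,0) [heading=90, draw]
Final: pos=(3,0), heading=90, 14 segment(s) drawn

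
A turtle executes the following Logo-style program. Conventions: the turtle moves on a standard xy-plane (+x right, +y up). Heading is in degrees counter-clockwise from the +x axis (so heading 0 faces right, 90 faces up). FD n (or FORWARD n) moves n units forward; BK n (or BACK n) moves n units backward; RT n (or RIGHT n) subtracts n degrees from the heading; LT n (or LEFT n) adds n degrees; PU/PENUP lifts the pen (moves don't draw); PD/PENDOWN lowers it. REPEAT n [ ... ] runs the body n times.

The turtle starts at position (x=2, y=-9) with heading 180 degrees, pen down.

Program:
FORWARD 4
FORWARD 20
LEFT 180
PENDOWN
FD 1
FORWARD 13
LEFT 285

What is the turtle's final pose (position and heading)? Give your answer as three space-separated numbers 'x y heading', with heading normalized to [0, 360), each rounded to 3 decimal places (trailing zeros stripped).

Answer: -8 -9 285

Derivation:
Executing turtle program step by step:
Start: pos=(2,-9), heading=180, pen down
FD 4: (2,-9) -> (-2,-9) [heading=180, draw]
FD 20: (-2,-9) -> (-22,-9) [heading=180, draw]
LT 180: heading 180 -> 0
PD: pen down
FD 1: (-22,-9) -> (-21,-9) [heading=0, draw]
FD 13: (-21,-9) -> (-8,-9) [heading=0, draw]
LT 285: heading 0 -> 285
Final: pos=(-8,-9), heading=285, 4 segment(s) drawn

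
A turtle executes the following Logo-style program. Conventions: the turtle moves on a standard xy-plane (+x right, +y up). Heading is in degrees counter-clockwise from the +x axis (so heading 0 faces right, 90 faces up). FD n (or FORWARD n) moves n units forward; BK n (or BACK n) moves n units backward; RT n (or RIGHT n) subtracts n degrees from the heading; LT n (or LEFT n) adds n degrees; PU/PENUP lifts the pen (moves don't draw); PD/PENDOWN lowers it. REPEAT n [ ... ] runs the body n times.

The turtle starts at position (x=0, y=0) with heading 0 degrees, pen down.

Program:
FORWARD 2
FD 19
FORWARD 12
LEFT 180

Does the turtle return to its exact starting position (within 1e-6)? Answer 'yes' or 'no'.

Executing turtle program step by step:
Start: pos=(0,0), heading=0, pen down
FD 2: (0,0) -> (2,0) [heading=0, draw]
FD 19: (2,0) -> (21,0) [heading=0, draw]
FD 12: (21,0) -> (33,0) [heading=0, draw]
LT 180: heading 0 -> 180
Final: pos=(33,0), heading=180, 3 segment(s) drawn

Start position: (0, 0)
Final position: (33, 0)
Distance = 33; >= 1e-6 -> NOT closed

Answer: no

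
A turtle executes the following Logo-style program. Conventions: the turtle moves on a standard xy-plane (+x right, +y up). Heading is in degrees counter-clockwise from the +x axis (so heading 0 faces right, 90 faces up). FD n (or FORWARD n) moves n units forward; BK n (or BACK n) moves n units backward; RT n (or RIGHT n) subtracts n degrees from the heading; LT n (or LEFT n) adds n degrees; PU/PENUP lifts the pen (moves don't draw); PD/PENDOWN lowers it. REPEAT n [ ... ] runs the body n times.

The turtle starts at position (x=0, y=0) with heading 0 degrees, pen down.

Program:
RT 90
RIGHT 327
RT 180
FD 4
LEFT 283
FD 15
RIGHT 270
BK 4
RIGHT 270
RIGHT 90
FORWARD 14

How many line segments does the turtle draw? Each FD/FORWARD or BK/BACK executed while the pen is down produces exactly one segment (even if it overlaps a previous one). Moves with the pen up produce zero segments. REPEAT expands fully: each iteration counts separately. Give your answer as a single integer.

Answer: 4

Derivation:
Executing turtle program step by step:
Start: pos=(0,0), heading=0, pen down
RT 90: heading 0 -> 270
RT 327: heading 270 -> 303
RT 180: heading 303 -> 123
FD 4: (0,0) -> (-2.179,3.355) [heading=123, draw]
LT 283: heading 123 -> 46
FD 15: (-2.179,3.355) -> (8.241,14.145) [heading=46, draw]
RT 270: heading 46 -> 136
BK 4: (8.241,14.145) -> (11.119,11.366) [heading=136, draw]
RT 270: heading 136 -> 226
RT 90: heading 226 -> 136
FD 14: (11.119,11.366) -> (1.048,21.091) [heading=136, draw]
Final: pos=(1.048,21.091), heading=136, 4 segment(s) drawn
Segments drawn: 4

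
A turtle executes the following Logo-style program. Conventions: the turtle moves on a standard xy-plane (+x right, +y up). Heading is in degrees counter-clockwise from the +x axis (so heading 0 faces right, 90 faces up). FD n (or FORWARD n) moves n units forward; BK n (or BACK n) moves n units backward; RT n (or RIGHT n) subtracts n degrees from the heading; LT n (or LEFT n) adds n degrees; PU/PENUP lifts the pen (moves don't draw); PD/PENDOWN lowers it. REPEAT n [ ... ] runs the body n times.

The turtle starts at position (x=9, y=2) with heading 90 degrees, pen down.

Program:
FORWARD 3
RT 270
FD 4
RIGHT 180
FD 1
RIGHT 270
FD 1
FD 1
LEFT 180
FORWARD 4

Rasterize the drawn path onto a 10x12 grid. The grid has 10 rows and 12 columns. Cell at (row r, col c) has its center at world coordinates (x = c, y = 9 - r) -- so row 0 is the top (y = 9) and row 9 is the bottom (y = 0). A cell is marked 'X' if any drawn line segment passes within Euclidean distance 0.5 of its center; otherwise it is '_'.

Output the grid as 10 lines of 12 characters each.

Segment 0: (9,2) -> (9,5)
Segment 1: (9,5) -> (5,5)
Segment 2: (5,5) -> (6,5)
Segment 3: (6,5) -> (6,6)
Segment 4: (6,6) -> (6,7)
Segment 5: (6,7) -> (6,3)

Answer: ____________
____________
______X_____
______X_____
_____XXXXX__
______X__X__
______X__X__
_________X__
____________
____________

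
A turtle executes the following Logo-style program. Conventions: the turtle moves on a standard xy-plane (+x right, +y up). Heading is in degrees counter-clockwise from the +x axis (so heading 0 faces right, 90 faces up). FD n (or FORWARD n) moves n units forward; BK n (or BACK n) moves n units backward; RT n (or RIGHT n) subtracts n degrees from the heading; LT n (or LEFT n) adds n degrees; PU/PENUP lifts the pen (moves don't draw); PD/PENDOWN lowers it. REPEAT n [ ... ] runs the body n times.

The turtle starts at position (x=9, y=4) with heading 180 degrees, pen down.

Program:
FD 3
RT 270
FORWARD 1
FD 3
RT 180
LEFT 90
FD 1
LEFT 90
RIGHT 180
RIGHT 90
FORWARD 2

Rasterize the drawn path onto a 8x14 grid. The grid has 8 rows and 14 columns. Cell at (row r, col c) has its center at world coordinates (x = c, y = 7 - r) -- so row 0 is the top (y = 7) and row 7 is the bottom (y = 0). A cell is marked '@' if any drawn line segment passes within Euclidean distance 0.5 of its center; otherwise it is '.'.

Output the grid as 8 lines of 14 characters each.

Answer: ..............
..............
..............
......@@@@....
......@.......
......@.......
......@.......
.....@@@......

Derivation:
Segment 0: (9,4) -> (6,4)
Segment 1: (6,4) -> (6,3)
Segment 2: (6,3) -> (6,0)
Segment 3: (6,0) -> (5,-0)
Segment 4: (5,-0) -> (7,0)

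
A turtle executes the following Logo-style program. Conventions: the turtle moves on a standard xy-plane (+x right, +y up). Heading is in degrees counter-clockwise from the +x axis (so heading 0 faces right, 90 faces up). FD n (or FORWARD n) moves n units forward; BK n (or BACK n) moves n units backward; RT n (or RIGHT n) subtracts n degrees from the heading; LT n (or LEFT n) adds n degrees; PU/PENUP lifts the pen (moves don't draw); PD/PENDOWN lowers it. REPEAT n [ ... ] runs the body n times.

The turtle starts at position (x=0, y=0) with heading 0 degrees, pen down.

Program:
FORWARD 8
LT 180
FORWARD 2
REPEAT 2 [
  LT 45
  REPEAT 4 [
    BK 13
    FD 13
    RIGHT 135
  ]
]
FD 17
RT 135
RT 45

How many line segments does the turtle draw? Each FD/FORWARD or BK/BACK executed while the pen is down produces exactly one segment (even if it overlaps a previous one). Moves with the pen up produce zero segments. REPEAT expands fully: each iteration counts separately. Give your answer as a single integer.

Answer: 19

Derivation:
Executing turtle program step by step:
Start: pos=(0,0), heading=0, pen down
FD 8: (0,0) -> (8,0) [heading=0, draw]
LT 180: heading 0 -> 180
FD 2: (8,0) -> (6,0) [heading=180, draw]
REPEAT 2 [
  -- iteration 1/2 --
  LT 45: heading 180 -> 225
  REPEAT 4 [
    -- iteration 1/4 --
    BK 13: (6,0) -> (15.192,9.192) [heading=225, draw]
    FD 13: (15.192,9.192) -> (6,0) [heading=225, draw]
    RT 135: heading 225 -> 90
    -- iteration 2/4 --
    BK 13: (6,0) -> (6,-13) [heading=90, draw]
    FD 13: (6,-13) -> (6,0) [heading=90, draw]
    RT 135: heading 90 -> 315
    -- iteration 3/4 --
    BK 13: (6,0) -> (-3.192,9.192) [heading=315, draw]
    FD 13: (-3.192,9.192) -> (6,0) [heading=315, draw]
    RT 135: heading 315 -> 180
    -- iteration 4/4 --
    BK 13: (6,0) -> (19,0) [heading=180, draw]
    FD 13: (19,0) -> (6,0) [heading=180, draw]
    RT 135: heading 180 -> 45
  ]
  -- iteration 2/2 --
  LT 45: heading 45 -> 90
  REPEAT 4 [
    -- iteration 1/4 --
    BK 13: (6,0) -> (6,-13) [heading=90, draw]
    FD 13: (6,-13) -> (6,0) [heading=90, draw]
    RT 135: heading 90 -> 315
    -- iteration 2/4 --
    BK 13: (6,0) -> (-3.192,9.192) [heading=315, draw]
    FD 13: (-3.192,9.192) -> (6,0) [heading=315, draw]
    RT 135: heading 315 -> 180
    -- iteration 3/4 --
    BK 13: (6,0) -> (19,0) [heading=180, draw]
    FD 13: (19,0) -> (6,0) [heading=180, draw]
    RT 135: heading 180 -> 45
    -- iteration 4/4 --
    BK 13: (6,0) -> (-3.192,-9.192) [heading=45, draw]
    FD 13: (-3.192,-9.192) -> (6,0) [heading=45, draw]
    RT 135: heading 45 -> 270
  ]
]
FD 17: (6,0) -> (6,-17) [heading=270, draw]
RT 135: heading 270 -> 135
RT 45: heading 135 -> 90
Final: pos=(6,-17), heading=90, 19 segment(s) drawn
Segments drawn: 19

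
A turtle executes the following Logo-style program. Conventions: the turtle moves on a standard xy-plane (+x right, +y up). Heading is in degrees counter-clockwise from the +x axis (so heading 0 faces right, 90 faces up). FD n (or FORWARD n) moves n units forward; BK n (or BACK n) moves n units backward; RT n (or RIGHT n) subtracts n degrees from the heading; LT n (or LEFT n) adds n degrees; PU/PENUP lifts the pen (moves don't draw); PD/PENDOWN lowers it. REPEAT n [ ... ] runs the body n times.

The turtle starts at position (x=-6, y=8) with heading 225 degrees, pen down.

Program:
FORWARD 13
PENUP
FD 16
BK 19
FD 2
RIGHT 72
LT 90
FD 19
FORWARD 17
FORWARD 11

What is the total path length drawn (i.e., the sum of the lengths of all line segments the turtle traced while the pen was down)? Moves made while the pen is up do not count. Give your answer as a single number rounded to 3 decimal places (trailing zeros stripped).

Executing turtle program step by step:
Start: pos=(-6,8), heading=225, pen down
FD 13: (-6,8) -> (-15.192,-1.192) [heading=225, draw]
PU: pen up
FD 16: (-15.192,-1.192) -> (-26.506,-12.506) [heading=225, move]
BK 19: (-26.506,-12.506) -> (-13.071,0.929) [heading=225, move]
FD 2: (-13.071,0.929) -> (-14.485,-0.485) [heading=225, move]
RT 72: heading 225 -> 153
LT 90: heading 153 -> 243
FD 19: (-14.485,-0.485) -> (-23.111,-17.414) [heading=243, move]
FD 17: (-23.111,-17.414) -> (-30.829,-32.562) [heading=243, move]
FD 11: (-30.829,-32.562) -> (-35.823,-42.363) [heading=243, move]
Final: pos=(-35.823,-42.363), heading=243, 1 segment(s) drawn

Segment lengths:
  seg 1: (-6,8) -> (-15.192,-1.192), length = 13
Total = 13

Answer: 13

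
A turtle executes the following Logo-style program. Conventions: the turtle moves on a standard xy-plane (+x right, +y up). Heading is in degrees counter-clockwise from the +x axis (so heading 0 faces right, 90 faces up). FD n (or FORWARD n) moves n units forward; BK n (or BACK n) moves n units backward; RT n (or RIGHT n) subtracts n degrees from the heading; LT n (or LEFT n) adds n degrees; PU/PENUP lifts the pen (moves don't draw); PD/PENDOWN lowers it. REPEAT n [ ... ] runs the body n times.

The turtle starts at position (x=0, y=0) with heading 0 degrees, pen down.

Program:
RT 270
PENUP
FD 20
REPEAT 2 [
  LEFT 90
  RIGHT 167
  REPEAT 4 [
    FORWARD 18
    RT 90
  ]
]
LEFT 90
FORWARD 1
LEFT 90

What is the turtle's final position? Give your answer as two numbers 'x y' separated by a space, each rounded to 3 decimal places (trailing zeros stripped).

Executing turtle program step by step:
Start: pos=(0,0), heading=0, pen down
RT 270: heading 0 -> 90
PU: pen up
FD 20: (0,0) -> (0,20) [heading=90, move]
REPEAT 2 [
  -- iteration 1/2 --
  LT 90: heading 90 -> 180
  RT 167: heading 180 -> 13
  REPEAT 4 [
    -- iteration 1/4 --
    FD 18: (0,20) -> (17.539,24.049) [heading=13, move]
    RT 90: heading 13 -> 283
    -- iteration 2/4 --
    FD 18: (17.539,24.049) -> (21.588,6.51) [heading=283, move]
    RT 90: heading 283 -> 193
    -- iteration 3/4 --
    FD 18: (21.588,6.51) -> (4.049,2.461) [heading=193, move]
    RT 90: heading 193 -> 103
    -- iteration 4/4 --
    FD 18: (4.049,2.461) -> (0,20) [heading=103, move]
    RT 90: heading 103 -> 13
  ]
  -- iteration 2/2 --
  LT 90: heading 13 -> 103
  RT 167: heading 103 -> 296
  REPEAT 4 [
    -- iteration 1/4 --
    FD 18: (0,20) -> (7.891,3.822) [heading=296, move]
    RT 90: heading 296 -> 206
    -- iteration 2/4 --
    FD 18: (7.891,3.822) -> (-8.288,-4.069) [heading=206, move]
    RT 90: heading 206 -> 116
    -- iteration 3/4 --
    FD 18: (-8.288,-4.069) -> (-16.178,12.109) [heading=116, move]
    RT 90: heading 116 -> 26
    -- iteration 4/4 --
    FD 18: (-16.178,12.109) -> (0,20) [heading=26, move]
    RT 90: heading 26 -> 296
  ]
]
LT 90: heading 296 -> 26
FD 1: (0,20) -> (0.899,20.438) [heading=26, move]
LT 90: heading 26 -> 116
Final: pos=(0.899,20.438), heading=116, 0 segment(s) drawn

Answer: 0.899 20.438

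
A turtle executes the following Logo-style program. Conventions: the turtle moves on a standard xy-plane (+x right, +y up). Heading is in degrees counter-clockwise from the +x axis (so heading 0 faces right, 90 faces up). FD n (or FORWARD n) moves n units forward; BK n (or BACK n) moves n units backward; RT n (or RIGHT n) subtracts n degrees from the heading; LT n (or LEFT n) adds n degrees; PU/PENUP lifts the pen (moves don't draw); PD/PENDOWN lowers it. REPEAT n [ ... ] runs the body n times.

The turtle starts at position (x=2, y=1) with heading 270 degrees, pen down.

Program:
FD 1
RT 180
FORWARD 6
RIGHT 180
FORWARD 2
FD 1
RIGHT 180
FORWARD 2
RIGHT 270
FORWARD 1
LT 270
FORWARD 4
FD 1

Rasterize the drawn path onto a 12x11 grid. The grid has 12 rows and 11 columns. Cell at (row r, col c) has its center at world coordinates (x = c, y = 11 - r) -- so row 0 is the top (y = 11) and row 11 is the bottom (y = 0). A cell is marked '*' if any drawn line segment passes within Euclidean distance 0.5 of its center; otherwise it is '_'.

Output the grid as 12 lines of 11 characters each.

Segment 0: (2,1) -> (2,0)
Segment 1: (2,0) -> (2,6)
Segment 2: (2,6) -> (2,4)
Segment 3: (2,4) -> (2,3)
Segment 4: (2,3) -> (2,5)
Segment 5: (2,5) -> (1,5)
Segment 6: (1,5) -> (1,9)
Segment 7: (1,9) -> (1,10)

Answer: ___________
_*_________
_*_________
_*_________
_*_________
_**________
_**________
__*________
__*________
__*________
__*________
__*________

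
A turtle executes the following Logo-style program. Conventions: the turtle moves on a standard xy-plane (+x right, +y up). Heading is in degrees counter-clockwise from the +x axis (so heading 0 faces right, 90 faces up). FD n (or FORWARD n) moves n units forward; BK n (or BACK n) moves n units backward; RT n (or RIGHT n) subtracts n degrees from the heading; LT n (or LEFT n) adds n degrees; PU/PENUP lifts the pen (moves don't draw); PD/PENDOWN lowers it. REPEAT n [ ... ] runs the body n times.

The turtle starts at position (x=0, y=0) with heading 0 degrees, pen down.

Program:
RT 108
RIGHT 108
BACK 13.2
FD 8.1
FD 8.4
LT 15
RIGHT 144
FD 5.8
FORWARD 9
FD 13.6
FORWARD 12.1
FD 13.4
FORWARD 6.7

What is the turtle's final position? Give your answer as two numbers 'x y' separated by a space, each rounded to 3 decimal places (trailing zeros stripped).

Answer: 55.865 17.624

Derivation:
Executing turtle program step by step:
Start: pos=(0,0), heading=0, pen down
RT 108: heading 0 -> 252
RT 108: heading 252 -> 144
BK 13.2: (0,0) -> (10.679,-7.759) [heading=144, draw]
FD 8.1: (10.679,-7.759) -> (4.126,-2.998) [heading=144, draw]
FD 8.4: (4.126,-2.998) -> (-2.67,1.94) [heading=144, draw]
LT 15: heading 144 -> 159
RT 144: heading 159 -> 15
FD 5.8: (-2.67,1.94) -> (2.933,3.441) [heading=15, draw]
FD 9: (2.933,3.441) -> (11.626,5.77) [heading=15, draw]
FD 13.6: (11.626,5.77) -> (24.763,9.29) [heading=15, draw]
FD 12.1: (24.763,9.29) -> (36.45,12.422) [heading=15, draw]
FD 13.4: (36.45,12.422) -> (49.394,15.89) [heading=15, draw]
FD 6.7: (49.394,15.89) -> (55.865,17.624) [heading=15, draw]
Final: pos=(55.865,17.624), heading=15, 9 segment(s) drawn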